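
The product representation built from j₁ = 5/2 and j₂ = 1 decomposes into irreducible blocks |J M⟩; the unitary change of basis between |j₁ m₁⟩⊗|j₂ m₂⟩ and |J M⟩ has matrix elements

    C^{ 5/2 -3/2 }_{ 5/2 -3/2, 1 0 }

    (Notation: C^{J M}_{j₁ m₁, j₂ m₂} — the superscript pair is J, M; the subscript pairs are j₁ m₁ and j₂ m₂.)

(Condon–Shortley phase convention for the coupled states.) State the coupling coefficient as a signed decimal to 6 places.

-0.507093

√[6·1!4!1!/7! · 1!4!1!1!1!4!] = √(576/35)
  +(−1)^0/∏(0,1,4,1,0,0)! = 1/24  (running 1/24)
  +(−1)^1/∏(1,0,3,0,1,1)! = -1/6  (running -1/8)
⟨..|..⟩ = √(576/35)·(-1/8) = -0.507093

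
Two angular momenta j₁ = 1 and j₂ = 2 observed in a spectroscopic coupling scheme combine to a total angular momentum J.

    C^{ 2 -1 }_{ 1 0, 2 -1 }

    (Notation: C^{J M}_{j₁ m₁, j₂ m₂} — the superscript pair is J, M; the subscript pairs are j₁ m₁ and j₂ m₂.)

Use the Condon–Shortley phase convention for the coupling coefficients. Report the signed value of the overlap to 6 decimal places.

+√(1/6) ≈ +0.408248

triangle: 1!·1!·3!/6! = 6/720
(j±m)!: 1!·1!·1!·3!·1!·3! = 36
prefactor² = (2J+1)·Δ·N² = 3/2
  k=0: +1/(0!·1!·1!·1!·0!·2!) = 1/2
  k=1: −1/(1!·0!·0!·0!·1!·3!) = -1/6
Σ = 1/3  ⇒  CG² = 3/2·(1/3)² = 1/6
CG = +√(1/6) = +0.408248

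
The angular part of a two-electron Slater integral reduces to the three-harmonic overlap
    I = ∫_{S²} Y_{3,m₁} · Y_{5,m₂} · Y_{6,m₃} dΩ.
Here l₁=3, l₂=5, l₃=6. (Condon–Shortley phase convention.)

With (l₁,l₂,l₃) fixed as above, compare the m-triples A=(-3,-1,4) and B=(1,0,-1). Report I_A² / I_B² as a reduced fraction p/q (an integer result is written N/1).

l's match ⇒ only the (l;m) 3-j factors differ between A and B.
A: triangle coeff Δ(3,5,6) = 1/675675; Σ_t [2,2]: t=2:+1/69120 = 1/69120; (3j)²=4/143 [(3 5 6; -3 -1 4)], sign=+1
B: triangle coeff Δ(3,5,6) = 1/675675; Σ_t [0,2]: t=0:+1/5760 t=1:−1/3456 t=2:+1/34560 = -1/11520; (3j)²=2/429 [(3 5 6; 1 0 -1)], sign=+1
I_A²/I_B² = (4/143)/(2/429) = 6/1

6/1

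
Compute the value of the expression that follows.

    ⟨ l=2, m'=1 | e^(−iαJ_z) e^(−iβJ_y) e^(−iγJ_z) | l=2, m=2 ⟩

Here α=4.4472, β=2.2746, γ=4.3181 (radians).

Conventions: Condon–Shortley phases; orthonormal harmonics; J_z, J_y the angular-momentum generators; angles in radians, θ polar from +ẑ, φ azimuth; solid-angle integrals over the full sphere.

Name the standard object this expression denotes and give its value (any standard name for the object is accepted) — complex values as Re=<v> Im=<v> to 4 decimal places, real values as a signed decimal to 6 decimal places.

This is a Wigner D-matrix element — the rotation-matrix element ⟨l m'| R(α,β,γ) |l m⟩ in the angular-momentum basis.
First d^2_{1,2}(β=2.2746), then the phase factors e^{-i(1)α} and e^{-i(2)γ}:
c=cos(2.274600/2)=0.420046, s=sin(2.274600/2)=0.907503; N=√[6·1·24·1]=12.000000
k∈{1} keeps every argument non-negative
  k=1: (−1)^0·12.0000/(6)·0.4200^3·0.9075^1 = +0.134515
d^2_{1,2}(2.2746) = +0.134515
Attach z-rotation phases: D = e^{-i(1)(4.4472)}·(+0.134515)·e^{-i(2)(4.3181)} = +0.116932-0.066491i

Wigner D-matrix element, Re=0.1169 Im=-0.0665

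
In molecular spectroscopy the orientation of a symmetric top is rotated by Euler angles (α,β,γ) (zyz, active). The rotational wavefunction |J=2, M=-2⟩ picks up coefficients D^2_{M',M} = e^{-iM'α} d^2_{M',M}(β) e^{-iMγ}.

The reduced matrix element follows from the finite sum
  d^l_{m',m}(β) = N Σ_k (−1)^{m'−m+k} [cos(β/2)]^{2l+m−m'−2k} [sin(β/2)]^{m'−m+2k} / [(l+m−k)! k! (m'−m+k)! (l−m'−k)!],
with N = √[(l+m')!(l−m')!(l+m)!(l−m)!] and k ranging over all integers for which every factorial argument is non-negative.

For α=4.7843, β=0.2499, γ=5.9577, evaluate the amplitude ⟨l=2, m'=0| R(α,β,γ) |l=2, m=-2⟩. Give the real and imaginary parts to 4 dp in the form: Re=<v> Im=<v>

First d^2_{0,-2}(β=0.2499), then the phase factors e^{-i(0)α} and e^{-i(-2)γ}:
With c≡cos(β/2)=0.992204 and s≡sin(β/2)=0.124625, N=[2·2·1·24]^{1/2}=9.797959
Admissible k: 0..0 (factorial args all ≥0)
  k=0: (−1)^2·9.7980/(4)·0.9922^2·0.1246^2 = +0.037453
d^2_{0,-2}(0.2499) = +0.037453
Attach z-rotation phases: D = e^{-i(0)(4.7843)}·(+0.037453)·e^{-i(-2)(5.9577)} = +0.029794-0.022695i

Re=0.0298 Im=-0.0227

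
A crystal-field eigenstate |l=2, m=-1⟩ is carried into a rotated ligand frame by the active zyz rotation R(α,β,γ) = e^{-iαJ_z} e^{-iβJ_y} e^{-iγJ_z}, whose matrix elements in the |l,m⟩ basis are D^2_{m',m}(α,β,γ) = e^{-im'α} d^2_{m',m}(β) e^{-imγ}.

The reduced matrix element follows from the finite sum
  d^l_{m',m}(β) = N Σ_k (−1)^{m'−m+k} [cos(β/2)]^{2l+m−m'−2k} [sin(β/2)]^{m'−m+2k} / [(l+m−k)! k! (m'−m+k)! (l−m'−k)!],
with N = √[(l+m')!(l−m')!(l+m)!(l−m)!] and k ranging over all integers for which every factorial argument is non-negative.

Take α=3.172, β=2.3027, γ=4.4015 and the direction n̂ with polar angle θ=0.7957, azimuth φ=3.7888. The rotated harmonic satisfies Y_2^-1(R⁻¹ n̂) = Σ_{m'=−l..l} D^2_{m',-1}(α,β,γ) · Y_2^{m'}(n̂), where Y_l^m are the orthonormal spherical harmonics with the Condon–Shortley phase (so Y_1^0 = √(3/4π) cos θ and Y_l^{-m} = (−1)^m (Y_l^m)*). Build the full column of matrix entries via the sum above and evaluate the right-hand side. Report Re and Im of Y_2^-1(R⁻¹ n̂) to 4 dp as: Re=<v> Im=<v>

Need the full column D^2_{m',-1} for m'=−2..2 at α=3.1720, β=2.3027, γ=4.4015.
cos(β/2)=0.407255, sin(β/2)=0.913315
d^2_{-2,-1}: single k=1 term ⇒ +0.123381;  D = -0.030534-0.119543i
d^2_{-1,-1}: k∈[0..1] ⇒ +0.027508 -0.415044 = -0.387536;  D = -0.107277-0.372392i
d^2_{0,-1}: k∈[0..1] ⇒ -0.151111 +0.759982 = +0.608871;  D = -0.186257-0.579683i
d^2_{1,-1}: k∈[0..1] ⇒ +0.415044 -0.695795 = -0.280751;  D = -0.093970-0.264558i
d^2_{2,-1}: single k=0 term ⇒ -0.620522;  D = +0.225376+0.578147i
Y_2^{m'}(θ=0.7957,φ=3.7888) and Σ D·Y over m':
  (-0.0305-0.1195i)·(+0.0538-0.1896i)  (-0.1073-0.3724i)·(-0.3081+0.2329i)  (-0.1863-0.5797i)·(+0.1479+0.0000i)  (-0.0940-0.2646i)·(+0.3081+0.2329i)  (+0.2254+0.5781i)·(+0.0538+0.1896i)
Y_2^-1(R⁻¹ n̂) = +0.003036-0.026206i

Re=0.0030 Im=-0.0262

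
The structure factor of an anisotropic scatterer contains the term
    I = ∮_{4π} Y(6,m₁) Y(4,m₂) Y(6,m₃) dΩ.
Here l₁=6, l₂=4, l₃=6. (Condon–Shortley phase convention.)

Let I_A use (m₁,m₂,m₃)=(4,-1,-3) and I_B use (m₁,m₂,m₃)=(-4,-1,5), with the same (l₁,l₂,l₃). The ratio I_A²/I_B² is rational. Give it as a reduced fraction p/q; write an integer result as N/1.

Shared (l₁,l₂,l₃)=(6,4,6): N and (l;000)² cancel in I_A²/I_B².
A: Δ = 4!·8!·4!/17! = 1/15315300; Racah Σ t=0..2: t=0:+1/207360 t=1:−1/120960 t=2:+1/967680 = -1/414720; ⇒ 3j(6 4 6; 4 -1 -3)² = 21/4862, sgn +1
B: Δ = 4!·8!·4!/17! = 1/15315300; Racah Σ t=2..3: t=2:+1/967680 t=3:−1/725760 = -1/2903040; ⇒ 3j(6 4 6; -4 -1 5)² = 5/3094, sgn +1
I_A²/I_B² = (21/4862)/(5/3094) = 147/55

147/55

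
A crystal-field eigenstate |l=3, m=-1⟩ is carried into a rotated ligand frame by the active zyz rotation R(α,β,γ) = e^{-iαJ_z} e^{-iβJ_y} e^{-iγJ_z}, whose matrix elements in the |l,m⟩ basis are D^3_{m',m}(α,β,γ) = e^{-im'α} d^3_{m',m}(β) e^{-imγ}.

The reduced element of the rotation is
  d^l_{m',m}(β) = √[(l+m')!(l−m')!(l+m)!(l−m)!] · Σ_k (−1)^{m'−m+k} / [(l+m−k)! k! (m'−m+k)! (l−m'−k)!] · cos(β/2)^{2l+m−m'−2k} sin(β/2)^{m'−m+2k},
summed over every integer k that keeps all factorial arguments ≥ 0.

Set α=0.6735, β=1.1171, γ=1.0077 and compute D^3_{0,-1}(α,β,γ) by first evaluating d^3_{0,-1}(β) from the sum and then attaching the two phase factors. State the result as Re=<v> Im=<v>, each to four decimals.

Split into d^3_{0,-1}(β=1.1171) × two z-phases.
With c≡cos(β/2)=0.848024 and s≡sin(β/2)=0.529957, N=[6·6·2·24]^{1/2}=41.569219
Admissible k: 0..2 (factorial args all ≥0)
  k=0: (−1)^1·41.5692/(12)·0.8480^5·0.5300^1 = -0.805143
  k=1: (−1)^2·41.5692/(4)·0.8480^3·0.5300^3 = +0.943320
  k=2: (−1)^3·41.5692/(12)·0.8480^1·0.5300^5 = -0.122801
d^3_{0,-1}(1.1171) = -0.805143 +0.943320 -0.122801 = +0.015376
Attach z-rotation phases: D = e^{-i(0)(0.6735)}·(+0.015376)·e^{-i(-1)(1.0077)} = +0.008208+0.013002i

Re=0.0082 Im=0.0130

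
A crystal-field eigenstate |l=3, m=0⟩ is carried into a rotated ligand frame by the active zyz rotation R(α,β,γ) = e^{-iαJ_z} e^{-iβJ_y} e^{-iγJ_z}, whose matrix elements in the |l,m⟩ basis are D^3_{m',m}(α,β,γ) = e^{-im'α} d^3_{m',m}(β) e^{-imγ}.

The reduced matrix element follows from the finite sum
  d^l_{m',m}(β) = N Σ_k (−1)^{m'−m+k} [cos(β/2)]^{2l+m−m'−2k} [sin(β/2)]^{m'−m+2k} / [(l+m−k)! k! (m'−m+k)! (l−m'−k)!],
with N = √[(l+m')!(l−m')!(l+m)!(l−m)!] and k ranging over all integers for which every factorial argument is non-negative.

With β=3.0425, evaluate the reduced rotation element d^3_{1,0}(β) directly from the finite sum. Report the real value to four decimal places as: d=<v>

d=-0.1693

d^3_{1,0}(β=3.0425) via the finite sum:
c=cos(3.042500/2)=0.049526, s=sin(3.042500/2)=0.998773; N=√[24·2·6·6]=41.569219
The bounds max(0,m−m')=0 and min(l+m,l−m')=2 give 3 terms
  k=0: (−1)^1·41.5692/(12)·0.0495^5·0.9988^1 = -0.000001
  k=1: (−1)^2·41.5692/(4)·0.0495^3·0.9988^3 = +0.001258
  k=2: (−1)^3·41.5692/(12)·0.0495^1·0.9988^5 = -0.170513
d^3_{1,0}(3.0425) = -0.000001 +0.001258 -0.170513 = -0.169256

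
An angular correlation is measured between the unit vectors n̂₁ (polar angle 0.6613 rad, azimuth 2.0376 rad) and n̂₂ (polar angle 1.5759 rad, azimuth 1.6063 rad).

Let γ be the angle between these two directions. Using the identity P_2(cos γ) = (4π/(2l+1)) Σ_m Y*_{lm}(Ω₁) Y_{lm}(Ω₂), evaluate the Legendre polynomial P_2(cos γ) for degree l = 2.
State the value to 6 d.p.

Term-by-term m-sum for l=2 (normalisation 4π/5 = 2.513274):
  [-2]  conj(Y_{2,-2})(Ω₁) = -0.08668 - 0.11710j ; Y_{2,-2}(Ω₂) = -0.38529 + 0.02740j ; Δ = 0.03661 + 0.04274j
  [-1]  conj(Y_{2,-1})(Ω₁) = -0.16851 + 0.33438j ; Y_{2,-1}(Ω₂) = 0.00014 + 0.00394j ; Δ = -0.00134 - 0.00062j
  [+0]  conj(Y_{2,0})(Ω₁) = 0.27391 + 0.00000j ; Y_{2,0}(Ω₂) = -0.31537 + 0.00000j ; Δ = -0.08638 + 0.00000j
  [+1]  conj(Y_{2,1})(Ω₁) = 0.16851 + 0.33438j ; Y_{2,1}(Ω₂) = -0.00014 + 0.00394j ; Δ = -0.00134 + 0.00062j
  [+2]  conj(Y_{2,2})(Ω₁) = -0.08668 + 0.11710j ; Y_{2,2}(Ω₂) = -0.38529 - 0.02740j ; Δ = 0.03661 - 0.04274j
Total Σ_m = -0.01585 + 0.00000j. Multiply by 2.513274: -0.03985 + 0.00000j. P_2(cos γ) = -0.039847

-0.039847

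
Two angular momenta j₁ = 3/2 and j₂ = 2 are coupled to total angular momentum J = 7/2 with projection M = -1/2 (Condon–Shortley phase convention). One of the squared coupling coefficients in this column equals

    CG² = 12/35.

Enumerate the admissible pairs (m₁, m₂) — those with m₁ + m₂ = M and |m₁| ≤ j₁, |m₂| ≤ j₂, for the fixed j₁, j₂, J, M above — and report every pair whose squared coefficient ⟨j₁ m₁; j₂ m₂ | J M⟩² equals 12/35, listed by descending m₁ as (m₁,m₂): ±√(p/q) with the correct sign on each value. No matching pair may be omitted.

Admissible pairs with m₁+m₂ = M = -1/2: (-3/2,1), (-1/2,0), (1/2,-1), (3/2,-2)
  (m₁,m₂)=(3/2,-2): CG² = 1/35, CG = +√(1/35)
  (m₁,m₂)=(1/2,-1): CG² = 12/35, CG = +√(12/35)   ← matches the target
  (m₁,m₂)=(-1/2,0): CG² = 18/35, CG = +√(18/35)
  (m₁,m₂)=(-3/2,1): CG² = 4/35, CG = +√(4/35)
Pairs with CG² = 12/35: (1/2,-1): +√(12/35)

(1/2,-1): +√(12/35)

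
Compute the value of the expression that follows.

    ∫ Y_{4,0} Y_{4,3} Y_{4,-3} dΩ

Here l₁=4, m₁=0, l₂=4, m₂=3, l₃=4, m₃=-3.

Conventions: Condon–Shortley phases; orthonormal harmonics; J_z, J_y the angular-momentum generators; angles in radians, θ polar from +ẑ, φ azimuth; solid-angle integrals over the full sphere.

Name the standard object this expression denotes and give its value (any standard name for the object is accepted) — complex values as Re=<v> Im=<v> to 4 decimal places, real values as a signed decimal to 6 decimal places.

Gaunt coefficient, +0.159788

This is a Gaunt coefficient — the integral of a triple product of spherical harmonics over the sphere.
Checks pass: Σm=0; 12 even; l₃=4∈[0,8].
(2·4+1)(2·4+1)(2·4+1) = 729
Δ: 4! 4! 4! / 13! → 1/450450
sum: t=0:+1/13824 t=1:−1/216 t=2:+1/64 t=3:−1/216 t=4:+1/13824 = 5/768
3j²(4 4 4; 0 0 0) = Δ·Π!·Σ² = 18/1001  (sign +1)
sum: t=3:−1/864 t=4:+1/3456 = -1/1152
3j²(4 4 4; 0 3 -3) = Δ·Π!·Σ² = 7/286  (sign +1)
combine: 4πI² = 729·18/1001·7/286 = 6561/20449
take √, sign +1: I = 0.15978796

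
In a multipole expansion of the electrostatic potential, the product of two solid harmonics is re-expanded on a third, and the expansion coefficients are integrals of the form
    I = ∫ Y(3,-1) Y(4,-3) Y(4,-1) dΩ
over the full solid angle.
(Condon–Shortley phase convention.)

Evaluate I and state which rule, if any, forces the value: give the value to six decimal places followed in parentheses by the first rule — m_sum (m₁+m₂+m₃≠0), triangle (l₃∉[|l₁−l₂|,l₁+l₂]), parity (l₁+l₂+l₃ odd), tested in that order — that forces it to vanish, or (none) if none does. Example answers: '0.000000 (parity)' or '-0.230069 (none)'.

-1 − 3 − 1 = -5 ≠ 0: azimuthal integral kills it; I = 0

0.000000 (m_sum)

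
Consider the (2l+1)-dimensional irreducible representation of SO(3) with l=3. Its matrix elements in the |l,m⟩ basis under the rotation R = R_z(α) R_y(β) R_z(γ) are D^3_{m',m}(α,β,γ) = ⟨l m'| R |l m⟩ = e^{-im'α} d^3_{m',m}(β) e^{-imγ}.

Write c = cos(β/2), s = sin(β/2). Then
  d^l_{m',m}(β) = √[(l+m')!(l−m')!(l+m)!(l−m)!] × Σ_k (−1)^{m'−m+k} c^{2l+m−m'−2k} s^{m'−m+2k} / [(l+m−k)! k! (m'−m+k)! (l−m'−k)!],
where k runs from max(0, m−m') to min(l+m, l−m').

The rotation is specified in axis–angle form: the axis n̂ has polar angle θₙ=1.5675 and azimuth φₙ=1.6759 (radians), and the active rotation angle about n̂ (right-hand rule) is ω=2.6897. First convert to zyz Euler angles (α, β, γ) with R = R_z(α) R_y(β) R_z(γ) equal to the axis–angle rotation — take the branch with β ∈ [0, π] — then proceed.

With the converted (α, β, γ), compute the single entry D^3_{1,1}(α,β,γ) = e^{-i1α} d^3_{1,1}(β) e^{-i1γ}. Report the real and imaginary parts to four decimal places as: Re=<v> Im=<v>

Re=0.2526 Im=-0.0072

Axis–angle → zyz. n̂ = (sinθₙcosφₙ, sinθₙsinφₙ, cosθₙ) = (-0.104910, +0.994476, +0.003296), ω = 2.6897.
R = I cosω + sinω [n̂]ₓ + (1−cosω) n̂n̂ᵀ gives
  R = [-0.878715, -0.199627, +0.433600; -0.196749, +0.979072, +0.052038; -0.434914, -0.039584, -0.899602]
β = atan2(√(R₁₃²+R₂₃²), R₃₃) = 2.689653; α = atan2(R₂₃, R₁₃) mod 2π = 0.119443; γ = atan2(R₃₂, −R₃₁) mod 2π = 6.192420
Split into d^3_{1,1}(β=2.6897) × two z-phases.
With c≡cos(β/2)=0.224052 and s≡sin(β/2)=0.974577, N=[24·2·24·2]^{1/2}=48.000000
Admissible k: 0..2 (factorial args all ≥0)
  k=0: (−1)^0·48.0000/(48)·0.2241^6·0.9746^0 = +0.000126
  k=1: (−1)^1·48.0000/(6)·0.2241^4·0.9746^2 = -0.019148
  k=2: (−1)^2·48.0000/(8)·0.2241^2·0.9746^4 = +0.271715
d^3_{1,1}(2.6897) = +0.000126 -0.019148 +0.271715 = +0.252693
D = (+0.992875-0.119159i)·(+0.252693)·(+0.995884+0.090640i) = +0.252590-0.007246i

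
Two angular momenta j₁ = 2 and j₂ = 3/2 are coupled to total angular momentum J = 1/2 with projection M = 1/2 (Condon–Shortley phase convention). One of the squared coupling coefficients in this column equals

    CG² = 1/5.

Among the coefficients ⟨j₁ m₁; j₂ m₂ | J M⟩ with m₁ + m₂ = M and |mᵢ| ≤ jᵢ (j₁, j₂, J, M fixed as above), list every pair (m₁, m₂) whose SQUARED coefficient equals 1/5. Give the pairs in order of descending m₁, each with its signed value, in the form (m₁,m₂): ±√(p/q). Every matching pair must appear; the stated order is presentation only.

(0,1/2): +√(1/5)

Admissible pairs with m₁+m₂ = M = 1/2: (-1,3/2), (0,1/2), (1,-1/2), (2,-3/2)
  (m₁,m₂)=(2,-3/2): CG² = 2/5, CG = +√(2/5)
  (m₁,m₂)=(1,-1/2): CG² = 3/10, CG = −√(3/10)
  (m₁,m₂)=(0,1/2): CG² = 1/5, CG = +√(1/5)   ← matches the target
  (m₁,m₂)=(-1,3/2): CG² = 1/10, CG = −√(1/10)
Pairs with CG² = 1/5: (0,1/2): +√(1/5)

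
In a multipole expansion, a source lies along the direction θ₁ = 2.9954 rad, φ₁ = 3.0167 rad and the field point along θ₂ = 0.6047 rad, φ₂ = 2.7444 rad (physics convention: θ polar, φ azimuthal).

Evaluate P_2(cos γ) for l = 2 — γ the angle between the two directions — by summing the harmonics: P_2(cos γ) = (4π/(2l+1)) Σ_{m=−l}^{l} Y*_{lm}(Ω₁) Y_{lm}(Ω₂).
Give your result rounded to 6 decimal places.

Summing Y*_{l m}(θ₁,φ₁)·Y_{l m}(θ₂,φ₂) over m ∈ [−2, 2]; prefactor 4π/(2·2+1) = 2.513274:
  m=-2: Y*=(0.007943, -0.002026)  Y=(0.087484, 0.089070)  product (0.000875, 0.000530)
  m=-1: Y*=(0.110471, -0.013869)  Y=(-0.333194, -0.139771)  product (-0.038747, -0.010820)
  m=+0: Y*=(0.610705, -0.000000)  Y=(0.324970, 0.000000)  product (0.198461, 0.000000)
  m=+1: Y*=(-0.110471, -0.013869)  Y=(0.333194, -0.139771)  product (-0.038747, 0.010820)
  m=+2: Y*=(0.007943, 0.002026)  Y=(0.087484, -0.089070)  product (0.000875, -0.000530)
Σ over m = (0.122718, -0.000000); ×(4π/5) → (0.308424, -0.000000). Real part: 0.308424

0.308424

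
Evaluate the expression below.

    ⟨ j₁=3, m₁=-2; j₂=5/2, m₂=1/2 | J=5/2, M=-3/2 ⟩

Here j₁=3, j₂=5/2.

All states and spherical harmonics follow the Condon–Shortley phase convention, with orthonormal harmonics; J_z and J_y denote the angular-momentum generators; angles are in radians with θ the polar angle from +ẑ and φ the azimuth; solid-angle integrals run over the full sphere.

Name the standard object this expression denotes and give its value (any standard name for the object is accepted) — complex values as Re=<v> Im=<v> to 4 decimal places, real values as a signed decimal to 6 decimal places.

Clebsch–Gordan coefficient, +√(1/14) ≈ +0.267261

This is a Clebsch–Gordan (vector-coupling) coefficient.
triangle: 3!*3!*2!/9! = 72/362880
(j±m)!: 1!*5!*3!*2!*1!*4! = 34560
prefactor² = (2J+1)*Δ*N² = 288/7
  k=2: +1/(2!*1!*3!*1!*0!*1!) = 1/12
  k=3: −1/(3!*0!*2!*0!*1!*2!) = -1/24
Σ = 1/24  ⇒  CG² = 288/7*(1/24)² = 1/14
CG = +√(1/14) = +0.267261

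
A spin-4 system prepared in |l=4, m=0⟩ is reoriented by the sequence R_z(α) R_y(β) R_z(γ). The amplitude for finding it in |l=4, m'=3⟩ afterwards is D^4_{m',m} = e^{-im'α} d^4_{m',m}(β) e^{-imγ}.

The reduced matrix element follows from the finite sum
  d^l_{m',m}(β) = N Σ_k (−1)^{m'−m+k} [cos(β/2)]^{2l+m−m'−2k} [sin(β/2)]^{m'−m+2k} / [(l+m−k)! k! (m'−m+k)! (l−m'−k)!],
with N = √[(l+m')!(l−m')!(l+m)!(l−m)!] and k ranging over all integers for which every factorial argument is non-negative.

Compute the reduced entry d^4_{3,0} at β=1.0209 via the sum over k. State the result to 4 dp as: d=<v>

d^4_{3,0}(β=1.0209) via the finite sum:
Half-angle: c=0.872525, s=0.488570. N=√(5040·1·24·24)=1703.830978
Admissible k: 0..1 (factorial args all ≥0)
  k=0: (−1)^3·1703.8310/(144)·0.8725^5·0.4886^3 = -0.697803
  k=1: (−1)^4·1703.8310/(144)·0.8725^3·0.4886^5 = +0.218792
d^4_{3,0}(1.0209) = -0.697803 +0.218792 = -0.479011

d=-0.4790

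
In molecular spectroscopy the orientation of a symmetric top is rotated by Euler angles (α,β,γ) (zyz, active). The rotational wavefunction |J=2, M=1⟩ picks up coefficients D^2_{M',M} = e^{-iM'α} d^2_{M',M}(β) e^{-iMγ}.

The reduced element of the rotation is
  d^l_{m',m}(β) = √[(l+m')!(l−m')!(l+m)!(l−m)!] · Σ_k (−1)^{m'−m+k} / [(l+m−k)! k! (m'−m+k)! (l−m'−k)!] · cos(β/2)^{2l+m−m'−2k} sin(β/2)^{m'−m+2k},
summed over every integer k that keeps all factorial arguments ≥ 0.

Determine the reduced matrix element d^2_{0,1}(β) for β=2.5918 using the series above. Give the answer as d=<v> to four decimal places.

d=-0.5456

d^2_{0,1}(β=2.5918) via the finite sum:
Half-angle: c=0.271447, s=0.962453. N=√(2·2·6·1)=4.898979
k∈{1,2} keeps every argument non-negative
  k=1: (−1)^0·4.8990/(2)·0.2714^3·0.9625^1 = +0.047153
  k=2: (−1)^1·4.8990/(2)·0.2714^1·0.9625^3 = -0.592789
d^2_{0,1}(2.5918) = +0.047153 -0.592789 = -0.545636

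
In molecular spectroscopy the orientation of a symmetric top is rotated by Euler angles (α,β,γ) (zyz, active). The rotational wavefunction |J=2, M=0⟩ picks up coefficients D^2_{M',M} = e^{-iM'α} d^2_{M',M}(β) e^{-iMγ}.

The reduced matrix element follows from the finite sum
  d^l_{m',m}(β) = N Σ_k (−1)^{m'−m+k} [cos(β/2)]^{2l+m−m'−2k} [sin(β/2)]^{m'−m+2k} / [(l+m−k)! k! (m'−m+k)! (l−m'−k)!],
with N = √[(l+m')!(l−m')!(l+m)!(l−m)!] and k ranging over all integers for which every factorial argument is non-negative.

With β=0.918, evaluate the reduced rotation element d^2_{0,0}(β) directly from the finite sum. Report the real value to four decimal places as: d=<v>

d^2_{0,0}(β=0.9180) via the finite sum:
Half-angle: c=0.896496, s=0.443052. N=√(2·2·2·2)=4.000000
The bounds max(0,m−m')=0 and min(l+m,l−m')=2 give 3 terms
  k=0: (−1)^0·4.0000/(4)·0.8965^4·0.4431^0 = +0.645942
  k=1: (−1)^1·4.0000/(1)·0.8965^2·0.4431^2 = -0.631053
  k=2: (−1)^2·4.0000/(4)·0.8965^0·0.4431^4 = +0.038532
d^2_{0,0}(0.9180) = +0.645942 -0.631053 +0.038532 = +0.053421

d=0.0534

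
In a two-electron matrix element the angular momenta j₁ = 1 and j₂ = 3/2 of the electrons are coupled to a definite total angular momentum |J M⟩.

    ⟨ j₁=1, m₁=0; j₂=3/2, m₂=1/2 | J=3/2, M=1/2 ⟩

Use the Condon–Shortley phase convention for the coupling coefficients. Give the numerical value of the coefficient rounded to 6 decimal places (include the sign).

triangle: 1!×1!×2!/5! = 2/120
(j±m)!: 1!×1!×2!×1!×2!×1! = 4
prefactor² = (2J+1)×Δ×N² = 4/15
  k=0: +1/(0!×1!×1!×2!×0!×0!) = 1/2
  k=1: −1/(1!×0!×0!×1!×1!×1!) = -1
Σ = -1/2  ⇒  CG² = 4/15×(-1/2)² = 1/15
CG = −√(1/15) = -0.258199

−√(1/15) ≈ -0.258199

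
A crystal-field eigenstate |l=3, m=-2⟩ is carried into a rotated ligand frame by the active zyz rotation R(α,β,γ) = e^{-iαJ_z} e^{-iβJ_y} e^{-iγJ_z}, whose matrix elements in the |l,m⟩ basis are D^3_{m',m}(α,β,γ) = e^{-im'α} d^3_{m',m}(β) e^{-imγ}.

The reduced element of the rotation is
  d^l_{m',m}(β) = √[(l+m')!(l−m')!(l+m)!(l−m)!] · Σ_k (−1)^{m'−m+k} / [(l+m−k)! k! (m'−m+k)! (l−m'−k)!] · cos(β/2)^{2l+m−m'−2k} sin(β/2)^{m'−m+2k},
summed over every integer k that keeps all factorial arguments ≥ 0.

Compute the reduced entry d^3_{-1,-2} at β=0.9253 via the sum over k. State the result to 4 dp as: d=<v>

d^3_{-1,-2}(β=0.9253) via the finite sum:
With c≡cos(β/2)=0.894873 and s≡sin(β/2)=0.446321, N=[2·24·1·120]^{1/2}=75.894664
The bounds max(0,m−m')=0 and min(l+m,l−m')=1 give 2 terms
  k=0: (−1)^1·75.8947/(24)·0.8949^5·0.4463^1 = -0.809942
  k=1: (−1)^2·75.8947/(12)·0.8949^3·0.4463^3 = +0.402955
d^3_{-1,-2}(0.9253) = -0.809942 +0.402955 = -0.406988

d=-0.4070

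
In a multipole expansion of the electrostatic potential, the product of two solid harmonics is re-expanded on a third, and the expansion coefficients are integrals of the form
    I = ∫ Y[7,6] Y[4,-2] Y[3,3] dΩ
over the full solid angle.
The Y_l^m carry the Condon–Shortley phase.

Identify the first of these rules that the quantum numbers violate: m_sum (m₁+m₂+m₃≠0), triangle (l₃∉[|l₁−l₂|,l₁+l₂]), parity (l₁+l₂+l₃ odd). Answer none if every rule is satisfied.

m₁+m₂+m₃ = 6 − 2 + 3 = 7  ✗
triangle: |7−4|=3 ≤ l₃=3 ≤ 7+4=11
parity: l₁+l₂+l₃ = 14 is even

m_sum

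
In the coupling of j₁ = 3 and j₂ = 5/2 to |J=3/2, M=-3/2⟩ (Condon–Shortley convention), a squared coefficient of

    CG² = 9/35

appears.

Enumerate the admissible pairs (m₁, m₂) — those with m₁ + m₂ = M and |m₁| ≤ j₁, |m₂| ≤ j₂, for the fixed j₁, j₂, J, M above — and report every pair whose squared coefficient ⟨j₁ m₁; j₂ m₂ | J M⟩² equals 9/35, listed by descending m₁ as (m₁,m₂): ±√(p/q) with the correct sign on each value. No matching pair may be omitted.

(-1,-1/2): +√(9/35)

Admissible pairs with m₁+m₂ = M = -3/2: (-3,3/2), (-2,1/2), (-1,-1/2), (0,-3/2), (1,-5/2)
  (m₁,m₂)=(1,-5/2): CG² = 1/14, CG = +√(1/14)
  (m₁,m₂)=(0,-3/2): CG² = 6/35, CG = −√(6/35)
  (m₁,m₂)=(-1,-1/2): CG² = 9/35, CG = +√(9/35)   ← matches the target
  (m₁,m₂)=(-2,1/2): CG² = 2/7, CG = −√(2/7)
  (m₁,m₂)=(-3,3/2): CG² = 3/14, CG = +√(3/14)
Pairs with CG² = 9/35: (-1,-1/2): +√(9/35)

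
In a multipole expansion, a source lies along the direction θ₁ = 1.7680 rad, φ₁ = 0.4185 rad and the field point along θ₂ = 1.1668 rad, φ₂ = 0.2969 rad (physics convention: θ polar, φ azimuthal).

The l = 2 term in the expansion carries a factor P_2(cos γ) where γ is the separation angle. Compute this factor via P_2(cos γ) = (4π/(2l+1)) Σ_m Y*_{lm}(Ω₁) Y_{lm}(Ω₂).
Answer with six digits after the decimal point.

Addition theorem: P_2(cos γ) = (4π/5) Σ_m Y*_{lm}(Ω₁) Y_{lm}(Ω₂), m = −2…2:
  m=-2: (0.248755, 0.275850) × (0.270681, -0.182729) = (0.117739, 0.029212)  (running Σ = (0.117739, 0.029212))
  m=-1: (-0.135621, -0.060321) × (0.267021, -0.081693) = (-0.041141, -0.005028)  (running Σ = (0.076598, 0.024185))
  m=0: (-0.279070, -0.000000) × (-0.169184, 0.000000) = (0.047214, 0.000000)  (running Σ = (0.123812, 0.024185))
  m=1: (0.135621, -0.060321) × (-0.267021, -0.081693) = (-0.041141, 0.005028)  (running Σ = (0.082671, 0.029212))
  m=2: (0.248755, -0.275850) × (0.270681, 0.182729) = (0.117739, -0.029212)  (running Σ = (0.200410, 0.000000))
Total Σ_m = (0.200410, 0.000000). Multiply by 2.513274: (0.503684, 0.000000). P_2(cos γ) = 0.503684

0.503684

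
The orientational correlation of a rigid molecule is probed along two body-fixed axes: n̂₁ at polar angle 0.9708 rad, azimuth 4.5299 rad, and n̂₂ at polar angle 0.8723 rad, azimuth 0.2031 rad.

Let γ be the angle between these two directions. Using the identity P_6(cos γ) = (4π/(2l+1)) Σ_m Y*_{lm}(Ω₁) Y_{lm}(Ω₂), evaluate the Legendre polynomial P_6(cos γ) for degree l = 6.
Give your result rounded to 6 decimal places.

Expand P_6 via completeness: Σ_{m} conj(Y_{6,m}) at Ω₁ times Y_{6,m} at Ω₂ —
  term(m=-6) = (0.010062, 0.010960)   from Y*(Ω₁)=(-0.069948, 0.135727), Y(Ω₂)=(0.033614, -0.091461)
  term(m=-5) = (-0.096097, 0.035859)   from Y*(Ω₁)=(-0.286234, -0.221392), Y(Ω₂)=(0.149433, -0.240859)
  term(m=-4) = (0.005140, -0.180669)   from Y*(Ω₁)=(0.309284, -0.276759), Y(Ω₂)=(0.299512, -0.316140)
  term(m=-3) = (0.027967, 0.012290)   from Y*(Ω₁)=(0.054570, 0.089514), Y(Ω₂)=(0.238957, -0.166763)
  term(m=-2) = (-0.033667, 0.032723)   from Y*(Ω₁)=(0.286918, -0.109630), Y(Ω₂)=(-0.140419, 0.060397)
  term(m=-1) = (-0.031252, -0.076994)   from Y*(Ω₁)=(0.042167, 0.228496), Y(Ω₂)=(-0.350270, 0.072134)
  term(m=+0) = (0.014164, 0.000000)   from Y*(Ω₁)=(0.250691, -0.000000), Y(Ω₂)=(0.056498, 0.000000)
  term(m=+1) = (-0.031252, 0.076994)   from Y*(Ω₁)=(-0.042167, 0.228496), Y(Ω₂)=(0.350270, 0.072134)
  term(m=+2) = (-0.033667, -0.032723)   from Y*(Ω₁)=(0.286918, 0.109630), Y(Ω₂)=(-0.140419, -0.060397)
  term(m=+3) = (0.027967, -0.012290)   from Y*(Ω₁)=(-0.054570, 0.089514), Y(Ω₂)=(-0.238957, -0.166763)
  term(m=+4) = (0.005140, 0.180669)   from Y*(Ω₁)=(0.309284, 0.276759), Y(Ω₂)=(0.299512, 0.316140)
  term(m=+5) = (-0.096097, -0.035859)   from Y*(Ω₁)=(0.286234, -0.221392), Y(Ω₂)=(-0.149433, -0.240859)
  term(m=+6) = (0.010062, -0.010960)   from Y*(Ω₁)=(-0.069948, -0.135727), Y(Ω₂)=(0.033614, 0.091461)
Total Σ_m = (-0.221530, 0.000000). Multiply by 0.966644: (-0.214141, 0.000000). P_6(cos γ) = -0.214141

-0.214141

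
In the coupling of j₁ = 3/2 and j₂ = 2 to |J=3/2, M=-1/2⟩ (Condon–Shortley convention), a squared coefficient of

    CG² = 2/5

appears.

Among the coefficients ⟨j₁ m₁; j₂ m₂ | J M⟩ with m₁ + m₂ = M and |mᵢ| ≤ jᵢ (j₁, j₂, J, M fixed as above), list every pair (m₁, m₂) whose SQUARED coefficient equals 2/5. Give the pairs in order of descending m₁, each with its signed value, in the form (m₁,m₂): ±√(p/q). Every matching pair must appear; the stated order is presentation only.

Admissible pairs with m₁+m₂ = M = -1/2: (-3/2,1), (-1/2,0), (1/2,-1), (3/2,-2)
  (m₁,m₂)=(3/2,-2): CG² = 2/5, CG = +√(2/5)   ← matches the target
  (m₁,m₂)=(1/2,-1): CG² = 0/1, CG = 0
  (m₁,m₂)=(-1/2,0): CG² = 1/5, CG = −√(1/5)
  (m₁,m₂)=(-3/2,1): CG² = 2/5, CG = +√(2/5)   ← matches the target
Pairs with CG² = 2/5: (3/2,-2): +√(2/5); (-3/2,1): +√(2/5)

(3/2,-2): +√(2/5); (-3/2,1): +√(2/5)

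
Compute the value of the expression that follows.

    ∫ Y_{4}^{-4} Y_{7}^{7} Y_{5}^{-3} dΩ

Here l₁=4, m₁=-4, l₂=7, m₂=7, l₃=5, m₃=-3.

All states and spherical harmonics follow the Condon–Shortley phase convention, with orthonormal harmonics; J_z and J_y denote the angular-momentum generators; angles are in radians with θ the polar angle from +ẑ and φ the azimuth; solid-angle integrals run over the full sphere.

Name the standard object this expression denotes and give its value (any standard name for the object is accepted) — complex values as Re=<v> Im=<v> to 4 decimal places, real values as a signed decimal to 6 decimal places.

This is a Gaunt coefficient — the integral of a triple product of spherical harmonics over the sphere.
Rules hold: Σm=0, L=16 even, 3≤5≤11.
N = 9·15·11 = 1485
Δ = 6!·2!·8!/17! = 1/6126120
Racah Σ t=2..4: t=2:+1/69120 t=3:−1/20736 t=4:+1/69120 = -1/51840
⇒ 3j(4 7 5; 0 0 0)² = 280/21879, sgn +1
Racah Σ t=6..6: t=6:+1/58060800 = 1/58060800
⇒ 3j(4 7 5; -4 7 -3)² = 7/510, sgn +1
4πI² = N·(3j₀)²·(3jₘ)² = 980/3757
I = +1·√(0.260846/4π) = 0.14407463

Gaunt coefficient, +0.144075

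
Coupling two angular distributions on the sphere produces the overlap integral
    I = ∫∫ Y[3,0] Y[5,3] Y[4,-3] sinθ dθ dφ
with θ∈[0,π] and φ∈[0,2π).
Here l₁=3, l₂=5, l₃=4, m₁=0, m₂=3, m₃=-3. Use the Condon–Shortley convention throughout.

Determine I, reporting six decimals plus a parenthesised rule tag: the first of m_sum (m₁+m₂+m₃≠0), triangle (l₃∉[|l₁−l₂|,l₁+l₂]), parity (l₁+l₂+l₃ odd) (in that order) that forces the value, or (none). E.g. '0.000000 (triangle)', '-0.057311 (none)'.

m-sum 0 ✓  L=12 even ✓  2≤4≤8 ✓
Π(2lᵢ+1) = 7×11×9 = 693
triangle coeff Δ(3,5,4) = 1/180180
Σ_t [1,3]: t=1:−1/576 t=2:+1/144 t=3:−1/576 = 1/288
(3j)²=20/1001 [(3 5 4; 0 0 0)], sign=+1
Σ_t [2,3]: t=2:+1/2880 t=3:−1/1440 = -1/2880
(3j)²=7/715 [(3 5 4; 0 3 -3)], sign=+1
⇒ 4πI² = 252/1859
I = (+1)√(252/1859/(4π)) = 0.10386175
No selection rule forces the value: the integral is nonzero (none).

0.103862 (none)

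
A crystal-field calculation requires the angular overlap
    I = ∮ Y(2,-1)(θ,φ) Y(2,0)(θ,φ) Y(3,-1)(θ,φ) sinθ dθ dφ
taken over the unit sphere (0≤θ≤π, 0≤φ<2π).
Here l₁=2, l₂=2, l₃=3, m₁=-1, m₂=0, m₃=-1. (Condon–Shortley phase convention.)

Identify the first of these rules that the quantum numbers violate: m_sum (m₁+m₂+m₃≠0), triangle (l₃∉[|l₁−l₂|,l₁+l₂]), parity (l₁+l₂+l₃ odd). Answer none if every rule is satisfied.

azimuthal sum: -1 + 0 − 1 = -2  ✗
0 ≤ 3 ≤ 4 (triangle on l)
L = 2 + 2 + 3 = 7 (odd)

m_sum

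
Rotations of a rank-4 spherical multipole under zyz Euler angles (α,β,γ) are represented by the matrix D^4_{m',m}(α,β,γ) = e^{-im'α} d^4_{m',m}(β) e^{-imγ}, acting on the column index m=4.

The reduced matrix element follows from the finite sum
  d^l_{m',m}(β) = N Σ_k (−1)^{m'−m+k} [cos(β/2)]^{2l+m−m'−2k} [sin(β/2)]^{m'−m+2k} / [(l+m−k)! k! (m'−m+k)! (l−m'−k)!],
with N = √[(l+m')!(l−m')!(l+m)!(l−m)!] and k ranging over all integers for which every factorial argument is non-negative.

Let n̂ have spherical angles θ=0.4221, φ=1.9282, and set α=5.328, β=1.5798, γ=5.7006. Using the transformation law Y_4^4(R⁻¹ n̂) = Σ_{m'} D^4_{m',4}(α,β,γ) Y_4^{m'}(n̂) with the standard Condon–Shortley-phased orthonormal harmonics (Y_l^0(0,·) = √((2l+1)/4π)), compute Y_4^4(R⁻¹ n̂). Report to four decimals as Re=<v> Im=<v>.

Re=-0.0918 Im=0.2958

Need the full column D^4_{m',4} for m'=−4..4 at α=5.3280, β=1.5798, γ=5.7006.
cos(β/2)=0.703916, sin(β/2)=0.710283
d^4_{-4,4}: single k=8 term ⇒ +0.064781;  D = +0.005203-0.064572i
d^4_{-3,4}: single k=7 term ⇒ +0.181587;  D = +0.156194-0.092614i
d^4_{-2,4}: single k=6 term ⇒ +0.336674;  D = +0.307417+0.137273i
d^4_{-1,4}: single k=5 term ⇒ +0.471861;  D = +0.091727+0.462859i
d^4_{0,4}: single k=4 term ⇒ +0.522828;  D = -0.360015+0.379128i
d^4_{1,4}: single k=3 term ⇒ +0.463440;  D = -0.458648-0.066475i
d^4_{2,4}: single k=2 term ⇒ +0.324764;  D = -0.147567-0.289302i
d^4_{3,4}: single k=1 term ⇒ +0.172038;  D = +0.079978-0.152317i
d^4_{4,4}: single k=0 term ⇒ +0.060279;  D = +0.059754-0.007940i
Y_4^{m'}(θ=0.4221,φ=1.9282) and Σ D·Y over m':
  (+0.0052-0.0646i)·(+0.0018-0.0123i)  (+0.1562-0.0926i)·(+0.0690+0.0375i)  (+0.3074+0.1373i)·(-0.2046+0.1776i)  (+0.0917+0.4629i)·(-0.1747-0.4679i)  (-0.3600+0.3791i)·(+0.2404+0.0000i)  (-0.4586-0.0665i)·(+0.1747-0.4679i)  (-0.1476-0.2893i)·(-0.2046-0.1776i)  (+0.0800-0.1523i)·(-0.0690+0.0375i)  (+0.0598-0.0079i)·(+0.0018+0.0123i)
Y_4^4(R⁻¹ n̂) = -0.091828+0.295762i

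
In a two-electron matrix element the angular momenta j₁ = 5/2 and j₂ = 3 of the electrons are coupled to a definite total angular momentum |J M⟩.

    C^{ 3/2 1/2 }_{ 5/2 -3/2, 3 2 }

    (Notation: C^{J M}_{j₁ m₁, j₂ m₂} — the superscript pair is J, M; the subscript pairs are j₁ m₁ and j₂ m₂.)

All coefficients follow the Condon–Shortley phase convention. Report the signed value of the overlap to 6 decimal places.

−√(1/21) = -0.218218

j₁+j₂−J=4  J+j₁−j₂=1  J−j₁+j₂=2  j₁+j₂+J+1=8
(j₁±m₁, j₂±m₂, J±M) = (1,4,5,1,2,1)
P² = 192/7
sum k=3..4:
  [3] −1/12 = -1/12
  [4] +1/24 = 1/24
S = -1/24
C² = P²·S² = 1/21 ; C = -0.218218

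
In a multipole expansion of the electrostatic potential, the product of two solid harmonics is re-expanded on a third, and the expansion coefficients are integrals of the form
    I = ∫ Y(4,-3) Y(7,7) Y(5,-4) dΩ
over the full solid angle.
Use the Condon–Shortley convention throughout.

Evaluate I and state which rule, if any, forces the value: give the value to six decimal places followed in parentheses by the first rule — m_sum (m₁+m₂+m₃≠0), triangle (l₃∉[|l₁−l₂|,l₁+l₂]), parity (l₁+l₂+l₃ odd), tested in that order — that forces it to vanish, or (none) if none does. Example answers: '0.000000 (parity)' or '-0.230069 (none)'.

-0.216112 (none)

Rules hold: Σm=0, L=16 even, 3≤5≤11.
N = 9·15·11 = 1485
Δ = 6!·2!·8!/17! = 1/6126120
Racah Σ t=2..4: t=2:+1/69120 t=3:−1/20736 t=4:+1/69120 = -1/51840
⇒ 3j(4 7 5; 0 0 0)² = 280/21879, sgn +1
Racah Σ t=6..6: t=6:+1/29030400 = 1/29030400
⇒ 3j(4 7 5; -3 7 -4)² = 21/680, sgn -1
4πI² = N·(3j₀)²·(3jₘ)² = 2205/3757
I = -1·√(0.586904/4π) = -0.21611194
No selection rule forces the value: the integral is nonzero (none).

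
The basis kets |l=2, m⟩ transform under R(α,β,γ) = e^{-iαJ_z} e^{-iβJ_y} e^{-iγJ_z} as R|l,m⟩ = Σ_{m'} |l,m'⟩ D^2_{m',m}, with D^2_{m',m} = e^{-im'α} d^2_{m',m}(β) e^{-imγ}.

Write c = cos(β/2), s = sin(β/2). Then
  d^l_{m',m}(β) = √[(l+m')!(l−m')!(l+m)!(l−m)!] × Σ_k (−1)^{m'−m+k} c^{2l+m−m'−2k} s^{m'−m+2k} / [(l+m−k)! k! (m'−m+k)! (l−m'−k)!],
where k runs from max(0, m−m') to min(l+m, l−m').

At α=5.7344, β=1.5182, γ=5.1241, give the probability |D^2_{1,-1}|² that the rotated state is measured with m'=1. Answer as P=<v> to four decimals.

Split into d^2_{1,-1}(β=1.5182) × two z-phases.
Half-angle: c=0.725456, s=0.688269. N=√(6·1·1·6)=6.000000
The bounds max(0,m−m')=0 and min(l+m,l−m')=1 give 2 terms
  k=0: (−1)^2·6.0000/(2)·0.7255^2·0.6883^2 = +0.747927
  k=1: (−1)^3·6.0000/(6)·0.7255^0·0.6883^4 = -0.224405
d^2_{1,-1}(1.5182) = +0.747927 -0.224405 = +0.523522
|D^2_{1,-1}|² = |d^2_{1,-1}(β)|² = (+0.523522)² = 0.274076 (the z-rotation phases have unit modulus)

P=0.2741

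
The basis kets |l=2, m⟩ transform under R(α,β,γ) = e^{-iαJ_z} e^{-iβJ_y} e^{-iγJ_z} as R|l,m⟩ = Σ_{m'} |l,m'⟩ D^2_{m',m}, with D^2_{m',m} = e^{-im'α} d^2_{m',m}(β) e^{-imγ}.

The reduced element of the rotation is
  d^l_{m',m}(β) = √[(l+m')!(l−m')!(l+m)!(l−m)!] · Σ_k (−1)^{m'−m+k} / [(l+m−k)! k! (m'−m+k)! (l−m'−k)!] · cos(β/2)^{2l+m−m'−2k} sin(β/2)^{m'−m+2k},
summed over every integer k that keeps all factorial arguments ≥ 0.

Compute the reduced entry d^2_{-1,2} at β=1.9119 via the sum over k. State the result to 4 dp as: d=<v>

d=0.6288

d^2_{-1,2}(β=1.9119) via the finite sum:
c=cos(1.911900/2)=0.576833, s=sin(1.911900/2)=0.816862; N=√[1·6·24·1]=12.000000
k: max(0,(2)−(-1))=3 … min(2+(2),2−(-1))=3
  k=3: (−1)^0·12.0000/(6)·0.5768^1·0.8169^3 = +0.628820
d^2_{-1,2}(1.9119) = +0.628820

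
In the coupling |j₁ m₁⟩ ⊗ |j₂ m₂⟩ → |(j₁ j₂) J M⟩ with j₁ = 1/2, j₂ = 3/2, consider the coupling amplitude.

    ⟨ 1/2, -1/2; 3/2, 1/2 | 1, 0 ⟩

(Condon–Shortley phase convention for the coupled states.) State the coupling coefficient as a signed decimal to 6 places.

triangle: 1!×0!×2!/4! = 2/24
(j±m)!: 0!×1!×2!×1!×1!×1! = 2
prefactor² = (2J+1)×Δ×N² = 1/2
  k=1: −1/(1!×0!×0!×1!×0!×1!) = -1
Σ = -1  ⇒  CG² = 1/2×(-1)² = 1/2
CG = −√(1/2) = -0.707107

−√(1/2) ≈ -0.707107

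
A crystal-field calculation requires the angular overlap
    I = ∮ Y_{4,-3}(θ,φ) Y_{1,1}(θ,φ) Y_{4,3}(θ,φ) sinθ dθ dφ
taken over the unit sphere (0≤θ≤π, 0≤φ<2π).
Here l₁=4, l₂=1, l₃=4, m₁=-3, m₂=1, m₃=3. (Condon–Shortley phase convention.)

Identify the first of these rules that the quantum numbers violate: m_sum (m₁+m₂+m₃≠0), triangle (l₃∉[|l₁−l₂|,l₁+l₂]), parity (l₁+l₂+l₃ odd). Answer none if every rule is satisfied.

m_sum

azimuthal sum: -3 + 1 + 3 = 1  ✗
3 ≤ 4 ≤ 5 (triangle on l)
L = 4 + 1 + 4 = 9 (odd)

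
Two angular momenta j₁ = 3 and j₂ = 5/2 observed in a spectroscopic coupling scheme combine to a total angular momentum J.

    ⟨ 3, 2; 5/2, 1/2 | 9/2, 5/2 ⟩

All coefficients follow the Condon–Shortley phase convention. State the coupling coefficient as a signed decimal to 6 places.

+0.497468  (= +√(49/198))

j₁+j₂−J=1  J+j₁−j₂=5  J−j₁+j₂=4  j₁+j₂+J+1=11
(j₁±m₁, j₂±m₂, J±M) = (5,1,3,2,7,2)
P² = 115200/11
sum k=0..1:
  [0] +1/144 = 1/144
  [1] −1/480 = -1/480
S = 7/1440
C² = P²·S² = 49/198 ; C = +0.497468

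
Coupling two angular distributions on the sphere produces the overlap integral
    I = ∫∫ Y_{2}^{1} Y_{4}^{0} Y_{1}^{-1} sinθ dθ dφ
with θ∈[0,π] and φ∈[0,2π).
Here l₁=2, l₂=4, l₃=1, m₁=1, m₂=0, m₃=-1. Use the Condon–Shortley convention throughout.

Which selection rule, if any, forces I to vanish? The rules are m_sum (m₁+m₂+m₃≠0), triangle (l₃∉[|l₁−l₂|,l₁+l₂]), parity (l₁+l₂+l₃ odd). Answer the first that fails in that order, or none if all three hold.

azimuthal sum: 1 + 0 − 1 = 0  ✓
l₃ must lie in [2,6]; have l₃=1  ✗
L = 2 + 4 + 1 = 7 (odd)

triangle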